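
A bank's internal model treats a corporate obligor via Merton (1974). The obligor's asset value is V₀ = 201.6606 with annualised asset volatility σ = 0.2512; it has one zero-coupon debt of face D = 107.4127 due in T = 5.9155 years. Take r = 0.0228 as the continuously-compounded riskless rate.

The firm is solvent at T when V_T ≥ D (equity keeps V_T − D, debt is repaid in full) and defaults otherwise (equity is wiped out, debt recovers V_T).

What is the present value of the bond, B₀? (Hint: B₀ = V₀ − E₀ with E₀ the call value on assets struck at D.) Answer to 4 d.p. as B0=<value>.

B0=89.7563

d₁ = [ln(V₀/D) + (r + σ²/2)T] / (σ√T)
   = [ln(201.6606/107.4127) + (0.0228 + 0.5·0.2512²)·5.9155] / (0.2512·√5.9155)
   = [0.629908 + 0.321512] / 0.610964 = 1.557244
d₂ = d₁ − σ√T = 1.557244 − 0.610964 = 0.946280
N(d₁) = 0.940294,  N(d₂) = 0.827997,  e^(−rT) = 0.873827
E₀ = V₀·N(d₁) − D·e^(−rT)·N(d₂)
   = 201.6606·0.940294 − 107.4127·0.873827·0.827997 = 111.904323
B₀ = V₀ − E₀ = 201.6606 − 111.904323 = 89.756277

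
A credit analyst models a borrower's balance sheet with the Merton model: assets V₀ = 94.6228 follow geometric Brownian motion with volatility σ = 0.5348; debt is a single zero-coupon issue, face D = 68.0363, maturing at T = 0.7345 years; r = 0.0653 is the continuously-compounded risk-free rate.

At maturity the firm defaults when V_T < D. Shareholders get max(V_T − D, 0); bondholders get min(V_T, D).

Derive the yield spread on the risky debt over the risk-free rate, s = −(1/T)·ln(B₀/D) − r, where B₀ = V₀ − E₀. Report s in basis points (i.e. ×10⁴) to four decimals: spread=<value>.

spread=882.4178

d₁ = [ln(V₀/D) + (r + σ²/2)T] / (σ√T)
   = [ln(94.6228/68.0363) + (0.0653 + 0.5·0.5348²)·0.7345] / (0.5348·√0.7345)
   = [0.329857 + 0.153000] / 0.458340 = 1.053493
d₂ = d₁ − σ√T = 1.053493 − 0.458340 = 0.595154
N(d₁) = 0.853942,  N(d₂) = 0.724130,  e^(−rT) = 0.953169
E₀ = V₀·N(d₁) − D·e^(−rT)·N(d₂)
   = 94.6228·0.853942 − 68.0363·0.953169·0.724130 = 33.842547
B₀ = V₀ − E₀ = 94.6228 − 33.842547 = 60.780253
spread = −(1/T)·ln(B₀/D) − r = −(1/0.7345)·ln(60.780253/68.0363) − 0.0653 = 0.08824178
in basis points: 0.08824178 × 10⁴ = 882.4178 bp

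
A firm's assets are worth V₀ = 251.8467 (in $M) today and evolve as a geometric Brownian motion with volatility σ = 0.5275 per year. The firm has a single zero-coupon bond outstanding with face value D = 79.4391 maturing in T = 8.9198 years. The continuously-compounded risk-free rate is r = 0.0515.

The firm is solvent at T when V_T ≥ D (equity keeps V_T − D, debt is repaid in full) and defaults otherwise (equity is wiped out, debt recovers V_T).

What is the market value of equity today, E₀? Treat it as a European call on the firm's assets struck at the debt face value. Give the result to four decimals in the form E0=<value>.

E0=213.2517

d₁ = [ln(V₀/D) + (r + σ²/2)T] / (σ√T)
   = [ln(251.8467/79.4391) + (0.0515 + 0.5·0.5275²)·8.9198] / (0.5275·√8.9198)
   = [1.153830 + 1.700365] / 1.575433 = 1.811689
d₂ = d₁ − σ√T = 1.811689 − 1.575433 = 0.236255
N(d₁) = 0.964983,  N(d₂) = 0.593383,  e^(−rT) = 0.631682
E₀ = V₀·N(d₁) − D·e^(−rT)·N(d₂)
   = 251.8467·0.964983 − 79.4391·0.631682·0.593383 = 213.251666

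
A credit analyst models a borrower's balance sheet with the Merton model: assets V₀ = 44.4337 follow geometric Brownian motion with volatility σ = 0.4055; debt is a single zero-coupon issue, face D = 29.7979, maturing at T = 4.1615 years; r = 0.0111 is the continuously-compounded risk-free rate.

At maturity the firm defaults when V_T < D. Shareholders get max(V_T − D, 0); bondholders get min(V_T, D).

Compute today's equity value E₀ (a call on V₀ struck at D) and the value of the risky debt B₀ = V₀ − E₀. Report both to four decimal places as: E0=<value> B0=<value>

E0=21.2164 B0=23.2173

d₁ = [ln(V₀/D) + (r + σ²/2)T] / (σ√T)
   = [ln(44.4337/29.7979) + (0.0111 + 0.5·0.4055²)·4.1615] / (0.4055·√4.1615)
   = [0.399560 + 0.388331] / 0.827210 = 0.952468
d₂ = d₁ − σ√T = 0.952468 − 0.827210 = 0.125258
N(d₁) = 0.829570,  N(d₂) = 0.549840,  e^(−rT) = 0.954858
E₀ = V₀·N(d₁) − D·e^(−rT)·N(d₂)
   = 44.4337·0.829570 − 29.7979·0.954858·0.549840 = 21.216395
B₀ = V₀ − E₀ = 44.4337 − 21.216395 = 23.217305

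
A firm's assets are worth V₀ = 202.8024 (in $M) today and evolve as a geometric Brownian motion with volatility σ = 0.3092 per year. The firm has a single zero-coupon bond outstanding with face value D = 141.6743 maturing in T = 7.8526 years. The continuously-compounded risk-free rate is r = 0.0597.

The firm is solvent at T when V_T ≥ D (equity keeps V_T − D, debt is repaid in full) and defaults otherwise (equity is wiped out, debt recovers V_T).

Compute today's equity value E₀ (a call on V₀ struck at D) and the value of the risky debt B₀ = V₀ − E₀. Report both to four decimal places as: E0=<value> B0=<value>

E0=124.0883 B0=78.7141

d₁ = [ln(V₀/D) + (r + σ²/2)T] / (σ√T)
   = [ln(202.8024/141.6743) + (0.0597 + 0.5·0.3092²)·7.8526] / (0.3092·√7.8526)
   = [0.358701 + 0.844173] / 0.866455 = 1.388270
d₂ = d₁ − σ√T = 1.388270 − 0.866455 = 0.521815
N(d₁) = 0.917473,  N(d₂) = 0.699100,  e^(−rT) = 0.625753
E₀ = V₀·N(d₁) − D·e^(−rT)·N(d₂)
   = 202.8024·0.917473 − 141.6743·0.625753·0.699100 = 124.088262
B₀ = V₀ − E₀ = 202.8024 − 124.088262 = 78.714138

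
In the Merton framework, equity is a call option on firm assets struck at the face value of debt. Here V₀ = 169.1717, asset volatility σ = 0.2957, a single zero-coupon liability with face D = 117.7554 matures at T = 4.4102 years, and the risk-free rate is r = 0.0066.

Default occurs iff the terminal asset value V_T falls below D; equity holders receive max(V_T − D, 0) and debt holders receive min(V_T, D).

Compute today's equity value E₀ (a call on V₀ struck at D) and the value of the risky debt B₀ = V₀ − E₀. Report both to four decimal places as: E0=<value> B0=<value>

E0=68.2999 B0=100.8718

d₁ = [ln(V₀/D) + (r + σ²/2)T] / (σ√T)
   = [ln(169.1717/117.7554) + (0.0066 + 0.5·0.2957²)·4.4102] / (0.2957·√4.4102)
   = [0.362305 + 0.221918] / 0.620984 = 0.940801
d₂ = d₁ − σ√T = 0.940801 − 0.620984 = 0.319817
N(d₁) = 0.826597,  N(d₂) = 0.625446,  e^(−rT) = 0.971312
E₀ = V₀·N(d₁) − D·e^(−rT)·N(d₂)
   = 169.1717·0.826597 − 117.7554·0.971312·0.625446 = 68.299899
B₀ = V₀ − E₀ = 169.1717 − 68.299899 = 100.871801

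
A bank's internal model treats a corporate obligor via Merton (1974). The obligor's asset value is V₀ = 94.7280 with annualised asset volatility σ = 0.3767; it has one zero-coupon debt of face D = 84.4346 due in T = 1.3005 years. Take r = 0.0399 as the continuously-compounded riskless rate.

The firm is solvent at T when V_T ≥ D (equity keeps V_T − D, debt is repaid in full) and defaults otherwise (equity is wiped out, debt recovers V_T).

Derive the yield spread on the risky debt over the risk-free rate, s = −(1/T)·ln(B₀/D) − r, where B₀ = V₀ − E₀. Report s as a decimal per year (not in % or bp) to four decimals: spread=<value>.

spread=0.0881

d₁ = [ln(V₀/D) + (r + σ²/2)T] / (σ√T)
   = [ln(94.7280/84.4346) + (0.0399 + 0.5·0.3767²)·1.3005] / (0.3767·√1.3005)
   = [0.115032 + 0.144162] / 0.429587 = 0.603358
d₂ = d₁ − σ√T = 0.603358 − 0.429587 = 0.173772
N(d₁) = 0.726865,  N(d₂) = 0.568978,  e^(−rT) = 0.949433
E₀ = V₀·N(d₁) − D·e^(−rT)·N(d₂)
   = 94.7280·0.726865 − 84.4346·0.949433·0.568978 = 23.242353
B₀ = V₀ − E₀ = 94.7280 − 23.242353 = 71.485647
spread = −(1/T)·ln(B₀/D) − r = −(1/1.3005)·ln(71.485647/84.4346) − 0.0399 = 0.08811275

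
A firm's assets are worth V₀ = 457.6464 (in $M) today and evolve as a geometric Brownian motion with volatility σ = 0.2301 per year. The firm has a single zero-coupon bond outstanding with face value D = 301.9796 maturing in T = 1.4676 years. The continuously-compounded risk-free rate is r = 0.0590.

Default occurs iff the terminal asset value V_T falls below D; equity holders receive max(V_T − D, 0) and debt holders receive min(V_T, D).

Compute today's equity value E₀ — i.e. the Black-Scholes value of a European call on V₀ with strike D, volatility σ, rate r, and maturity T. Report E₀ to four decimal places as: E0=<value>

d₁ = [ln(V₀/D) + (r + σ²/2)T] / (σ√T)
   = [ln(457.6464/301.9796) + (0.0590 + 0.5·0.2301²)·1.4676] / (0.2301·√1.4676)
   = [0.415737 + 0.125440] / 0.278754 = 1.941419
d₂ = d₁ − σ√T = 1.941419 − 0.278754 = 1.662666
N(d₁) = 0.973896,  N(d₂) = 0.951810,  e^(−rT) = 0.917054
E₀ = V₀·N(d₁) − D·e^(−rT)·N(d₂)
   = 457.6464·0.973896 − 301.9796·0.917054·0.951810 = 182.113636

E0=182.1136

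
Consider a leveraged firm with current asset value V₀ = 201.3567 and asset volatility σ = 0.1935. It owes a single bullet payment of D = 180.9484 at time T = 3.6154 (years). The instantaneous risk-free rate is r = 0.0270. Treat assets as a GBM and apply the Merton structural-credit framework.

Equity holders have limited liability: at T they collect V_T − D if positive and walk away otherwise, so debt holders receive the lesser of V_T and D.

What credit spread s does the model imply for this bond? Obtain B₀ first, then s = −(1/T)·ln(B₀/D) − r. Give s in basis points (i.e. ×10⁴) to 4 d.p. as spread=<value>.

spread=210.1509

d₁ = [ln(V₀/D) + (r + σ²/2)T] / (σ√T)
   = [ln(201.3567/180.9484) + (0.0270 + 0.5·0.1935²)·3.6154] / (0.1935·√3.6154)
   = [0.106866 + 0.165300] / 0.367925 = 0.739733
d₂ = d₁ − σ√T = 0.739733 − 0.367925 = 0.371808
N(d₁) = 0.770269,  N(d₂) = 0.644982,  e^(−rT) = 0.906997
E₀ = V₀·N(d₁) − D·e^(−rT)·N(d₂)
   = 201.3567·0.770269 − 180.9484·0.906997·0.644982 = 49.244539
B₀ = V₀ − E₀ = 201.3567 − 49.244539 = 152.112161
spread = −(1/T)·ln(B₀/D) − r = −(1/3.6154)·ln(152.112161/180.9484) − 0.0270 = 0.02101509
in basis points: 0.02101509 × 10⁴ = 210.1509 bp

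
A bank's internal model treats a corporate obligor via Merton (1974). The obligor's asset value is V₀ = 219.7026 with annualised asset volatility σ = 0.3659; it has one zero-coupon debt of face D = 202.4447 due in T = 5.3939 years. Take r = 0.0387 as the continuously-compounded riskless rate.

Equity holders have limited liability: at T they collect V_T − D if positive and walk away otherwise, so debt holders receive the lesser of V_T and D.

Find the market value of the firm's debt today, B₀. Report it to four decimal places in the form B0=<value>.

B0=125.4046

d₁ = [ln(V₀/D) + (r + σ²/2)T] / (σ√T)
   = [ln(219.7026/202.4447) + (0.0387 + 0.5·0.3659²)·5.3939] / (0.3659·√5.3939)
   = [0.081808 + 0.569819] / 0.849794 = 0.766806
d₂ = d₁ − σ√T = 0.766806 − 0.849794 = -0.082989
N(d₁) = 0.778401,  N(d₂) = 0.466930,  e^(−rT) = 0.811603
E₀ = V₀·N(d₁) − D·e^(−rT)·N(d₂)
   = 219.7026·0.778401 − 202.4447·0.811603·0.466930 = 94.297975
B₀ = V₀ − E₀ = 219.7026 − 94.297975 = 125.404625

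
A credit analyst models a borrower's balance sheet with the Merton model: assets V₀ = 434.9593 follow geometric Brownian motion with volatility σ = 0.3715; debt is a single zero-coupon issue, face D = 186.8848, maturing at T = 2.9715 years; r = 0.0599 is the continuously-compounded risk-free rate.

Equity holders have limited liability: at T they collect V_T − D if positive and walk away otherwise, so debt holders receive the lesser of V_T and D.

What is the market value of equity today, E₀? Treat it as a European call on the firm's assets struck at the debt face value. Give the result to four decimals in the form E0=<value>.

E0=282.3107

d₁ = [ln(V₀/D) + (r + σ²/2)T] / (σ√T)
   = [ln(434.9593/186.8848) + (0.0599 + 0.5·0.3715²)·2.9715] / (0.3715·√2.9715)
   = [0.844760 + 0.383045] / 0.640393 = 1.917267
d₂ = d₁ − σ√T = 1.917267 − 0.640393 = 1.276874
N(d₁) = 0.972398,  N(d₂) = 0.899177,  e^(−rT) = 0.836948
E₀ = V₀·N(d₁) − D·e^(−rT)·N(d₂)
   = 434.9593·0.972398 − 186.8848·0.836948·0.899177 = 282.310697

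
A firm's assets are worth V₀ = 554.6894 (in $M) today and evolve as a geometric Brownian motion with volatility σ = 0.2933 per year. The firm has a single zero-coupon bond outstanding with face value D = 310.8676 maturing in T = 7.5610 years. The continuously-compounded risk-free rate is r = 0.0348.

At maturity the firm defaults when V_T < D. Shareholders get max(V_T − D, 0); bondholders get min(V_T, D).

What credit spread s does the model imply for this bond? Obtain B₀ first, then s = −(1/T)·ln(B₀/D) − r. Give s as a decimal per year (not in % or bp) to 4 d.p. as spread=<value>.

d₁ = [ln(V₀/D) + (r + σ²/2)T] / (σ√T)
   = [ln(554.6894/310.8676) + (0.0348 + 0.5·0.2933²)·7.5610] / (0.2933·√7.5610)
   = [0.579041 + 0.588340] / 0.806495 = 1.447475
d₂ = d₁ − σ√T = 1.447475 − 0.806495 = 0.640980
N(d₁) = 0.926118,  N(d₂) = 0.739232,  e^(−rT) = 0.768648
E₀ = V₀·N(d₁) − D·e^(−rT)·N(d₂)
   = 554.6894·0.926118 − 310.8676·0.768648·0.739232 = 337.070103
B₀ = V₀ − E₀ = 554.6894 − 337.070103 = 217.619297
spread = −(1/T)·ln(B₀/D) − r = −(1/7.5610)·ln(217.619297/310.8676) − 0.0348 = 0.01236571

spread=0.0124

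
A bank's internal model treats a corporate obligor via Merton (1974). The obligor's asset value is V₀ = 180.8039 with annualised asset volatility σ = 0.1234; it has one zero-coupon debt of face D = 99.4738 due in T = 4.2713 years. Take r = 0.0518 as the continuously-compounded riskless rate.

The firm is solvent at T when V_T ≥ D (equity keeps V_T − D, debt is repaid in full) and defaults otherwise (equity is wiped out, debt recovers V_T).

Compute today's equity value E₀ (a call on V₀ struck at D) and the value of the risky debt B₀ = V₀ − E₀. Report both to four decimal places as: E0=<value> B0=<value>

d₁ = [ln(V₀/D) + (r + σ²/2)T] / (σ√T)
   = [ln(180.8039/99.4738) + (0.0518 + 0.5·0.1234²)·4.2713] / (0.1234·√4.2713)
   = [0.597519 + 0.253774] / 0.255032 = 3.337980
d₂ = d₁ − σ√T = 3.337980 − 0.255032 = 3.082948
N(d₁) = 0.999578,  N(d₂) = 0.998975,  e^(−rT) = 0.801514
E₀ = V₀·N(d₁) − D·e^(−rT)·N(d₂)
   = 180.8039·0.999578 − 99.4738·0.801514·0.998975 = 101.079714
B₀ = V₀ − E₀ = 180.8039 − 101.079714 = 79.724186

E0=101.0797 B0=79.7242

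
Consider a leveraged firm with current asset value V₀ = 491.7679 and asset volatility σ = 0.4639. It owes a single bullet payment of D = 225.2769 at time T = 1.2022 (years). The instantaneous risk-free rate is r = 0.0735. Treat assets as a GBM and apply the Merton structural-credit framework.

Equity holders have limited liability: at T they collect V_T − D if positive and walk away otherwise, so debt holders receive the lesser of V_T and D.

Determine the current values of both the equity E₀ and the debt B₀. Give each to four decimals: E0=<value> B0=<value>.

E0=288.3742 B0=203.3937

d₁ = [ln(V₀/D) + (r + σ²/2)T] / (σ√T)
   = [ln(491.7679/225.2769) + (0.0735 + 0.5·0.4639²)·1.2022] / (0.4639·√1.2022)
   = [0.780677 + 0.217720] / 0.508643 = 1.962865
d₂ = d₁ − σ√T = 1.962865 − 0.508643 = 1.454223
N(d₁) = 0.975169,  N(d₂) = 0.927058,  e^(−rT) = 0.915430
E₀ = V₀·N(d₁) − D·e^(−rT)·N(d₂)
   = 491.7679·0.975169 − 225.2769·0.915430·0.927058 = 288.374223
B₀ = V₀ − E₀ = 491.7679 − 288.374223 = 203.393677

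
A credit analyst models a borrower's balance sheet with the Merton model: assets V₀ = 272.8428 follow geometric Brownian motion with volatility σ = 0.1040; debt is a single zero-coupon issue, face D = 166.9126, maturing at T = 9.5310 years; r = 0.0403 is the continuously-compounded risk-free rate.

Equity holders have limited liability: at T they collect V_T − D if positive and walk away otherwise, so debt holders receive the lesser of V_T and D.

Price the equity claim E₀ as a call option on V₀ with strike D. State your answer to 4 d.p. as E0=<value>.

d₁ = [ln(V₀/D) + (r + σ²/2)T] / (σ√T)
   = [ln(272.8428/166.9126) + (0.0403 + 0.5·0.1040²)·9.5310] / (0.1040·√9.5310)
   = [0.491425 + 0.435643] / 0.321072 = 2.887415
d₂ = d₁ − σ√T = 2.887415 − 0.321072 = 2.566343
N(d₁) = 0.998058,  N(d₂) = 0.994861,  e^(−rT) = 0.681064
E₀ = V₀·N(d₁) − D·e^(−rT)·N(d₂)
   = 272.8428·0.998058 − 166.9126·0.681064·0.994861 = 159.218957

E0=159.2190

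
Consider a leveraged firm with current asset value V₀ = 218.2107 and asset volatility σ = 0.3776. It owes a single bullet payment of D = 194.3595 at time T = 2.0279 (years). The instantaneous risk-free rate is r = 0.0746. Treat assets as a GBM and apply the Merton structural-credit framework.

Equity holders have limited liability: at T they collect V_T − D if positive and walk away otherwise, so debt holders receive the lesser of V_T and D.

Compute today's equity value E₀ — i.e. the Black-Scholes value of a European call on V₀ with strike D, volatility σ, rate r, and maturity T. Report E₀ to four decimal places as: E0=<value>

E0=71.1826

d₁ = [ln(V₀/D) + (r + σ²/2)T] / (σ√T)
   = [ln(218.2107/194.3595) + (0.0746 + 0.5·0.3776²)·2.0279] / (0.3776·√2.0279)
   = [0.115752 + 0.295852] / 0.537719 = 0.765463
d₂ = d₁ − σ√T = 0.765463 − 0.537719 = 0.227744
N(d₁) = 0.778002,  N(d₂) = 0.590077,  e^(−rT) = 0.859606
E₀ = V₀·N(d₁) − D·e^(−rT)·N(d₂)
   = 218.2107·0.778002 − 194.3595·0.859606·0.590077 = 71.182627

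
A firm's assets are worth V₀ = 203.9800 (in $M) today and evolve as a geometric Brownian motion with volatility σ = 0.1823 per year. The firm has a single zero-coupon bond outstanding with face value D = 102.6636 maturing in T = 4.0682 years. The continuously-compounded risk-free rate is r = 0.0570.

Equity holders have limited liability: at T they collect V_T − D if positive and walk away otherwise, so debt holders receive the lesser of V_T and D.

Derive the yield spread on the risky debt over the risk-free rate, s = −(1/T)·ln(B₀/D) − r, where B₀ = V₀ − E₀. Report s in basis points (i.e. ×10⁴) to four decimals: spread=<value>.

spread=2.8476

d₁ = [ln(V₀/D) + (r + σ²/2)T] / (σ√T)
   = [ln(203.9800/102.6636) + (0.0570 + 0.5·0.1823²)·4.0682] / (0.1823·√4.0682)
   = [0.686564 + 0.299487] / 0.367695 = 2.681710
d₂ = d₁ − σ√T = 2.681710 − 0.367695 = 2.314015
N(d₁) = 0.996338,  N(d₂) = 0.989667,  e^(−rT) = 0.793035
E₀ = V₀·N(d₁) − D·e^(−rT)·N(d₂)
   = 203.9800·0.996338 − 102.6636·0.793035·0.989667 = 122.658391
B₀ = V₀ − E₀ = 203.9800 − 122.658391 = 81.321609
spread = −(1/T)·ln(B₀/D) − r = −(1/4.0682)·ln(81.321609/102.6636) − 0.0570 = 0.00028476
in basis points: 0.00028476 × 10⁴ = 2.8476 bp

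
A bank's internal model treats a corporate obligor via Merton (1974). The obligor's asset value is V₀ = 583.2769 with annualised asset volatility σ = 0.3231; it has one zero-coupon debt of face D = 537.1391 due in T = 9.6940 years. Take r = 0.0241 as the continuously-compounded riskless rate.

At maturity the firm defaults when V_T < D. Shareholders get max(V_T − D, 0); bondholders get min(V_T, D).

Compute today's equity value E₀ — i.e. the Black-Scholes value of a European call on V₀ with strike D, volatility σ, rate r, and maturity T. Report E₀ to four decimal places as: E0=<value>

d₁ = [ln(V₀/D) + (r + σ²/2)T] / (σ√T)
   = [ln(583.2769/537.1391) + (0.0241 + 0.5·0.3231²)·9.6940] / (0.3231·√9.6940)
   = [0.082405 + 0.739621] / 1.005978 = 0.817141
d₂ = d₁ − σ√T = 0.817141 − 1.005978 = -0.188837
N(d₁) = 0.793076,  N(d₂) = 0.425110,  e^(−rT) = 0.791658
E₀ = V₀·N(d₁) − D·e^(−rT)·N(d₂)
   = 583.2769·0.793076 − 537.1391·0.791658·0.425110 = 281.813030

E0=281.8130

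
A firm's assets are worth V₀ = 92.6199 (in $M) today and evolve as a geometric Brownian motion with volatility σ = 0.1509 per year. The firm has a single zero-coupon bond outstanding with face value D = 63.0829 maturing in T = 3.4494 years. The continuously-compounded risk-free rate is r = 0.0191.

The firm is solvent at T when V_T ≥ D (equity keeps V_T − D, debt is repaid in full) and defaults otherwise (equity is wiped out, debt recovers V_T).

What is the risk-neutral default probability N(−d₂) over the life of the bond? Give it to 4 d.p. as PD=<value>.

PD=0.0714

d₁ = [ln(V₀/D) + (r + σ²/2)T] / (σ√T)
   = [ln(92.6199/63.0829) + (0.0191 + 0.5·0.1509²)·3.4494] / (0.1509·√3.4494)
   = [0.384054 + 0.105156] / 0.280260 = 1.745560
d₂ = d₁ − σ√T = 1.745560 − 0.280260 = 1.465300
risk-neutral PD = N(−d₂) = N(-1.465300) = 0.071419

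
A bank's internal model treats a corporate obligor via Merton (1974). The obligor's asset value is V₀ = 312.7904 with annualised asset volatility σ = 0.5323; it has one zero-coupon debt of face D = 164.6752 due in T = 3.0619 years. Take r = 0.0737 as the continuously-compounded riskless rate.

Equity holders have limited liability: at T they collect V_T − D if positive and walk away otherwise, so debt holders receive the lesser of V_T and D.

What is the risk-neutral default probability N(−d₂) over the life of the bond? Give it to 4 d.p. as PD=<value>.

d₁ = [ln(V₀/D) + (r + σ²/2)T] / (σ√T)
   = [ln(312.7904/164.6752) + (0.0737 + 0.5·0.5323²)·3.0619] / (0.5323·√3.0619)
   = [0.641558 + 0.659446] / 0.931434 = 1.396776
d₂ = d₁ − σ√T = 1.396776 − 0.931434 = 0.465343
risk-neutral PD = N(−d₂) = N(-0.465343) = 0.320843

PD=0.3208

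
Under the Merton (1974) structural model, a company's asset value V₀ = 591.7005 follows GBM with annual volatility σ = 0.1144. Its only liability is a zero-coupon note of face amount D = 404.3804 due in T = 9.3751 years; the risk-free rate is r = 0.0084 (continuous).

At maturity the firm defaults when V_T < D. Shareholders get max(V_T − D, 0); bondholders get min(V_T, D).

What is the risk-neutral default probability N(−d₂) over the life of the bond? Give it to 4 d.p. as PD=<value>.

PD=0.1279

d₁ = [ln(V₀/D) + (r + σ²/2)T] / (σ√T)
   = [ln(591.7005/404.3804) + (0.0084 + 0.5·0.1144²)·9.3751] / (0.1144·√9.3751)
   = [0.380645 + 0.140098] / 0.350279 = 1.486653
d₂ = d₁ − σ√T = 1.486653 − 0.350279 = 1.136374
risk-neutral PD = N(−d₂) = N(-1.136374) = 0.127900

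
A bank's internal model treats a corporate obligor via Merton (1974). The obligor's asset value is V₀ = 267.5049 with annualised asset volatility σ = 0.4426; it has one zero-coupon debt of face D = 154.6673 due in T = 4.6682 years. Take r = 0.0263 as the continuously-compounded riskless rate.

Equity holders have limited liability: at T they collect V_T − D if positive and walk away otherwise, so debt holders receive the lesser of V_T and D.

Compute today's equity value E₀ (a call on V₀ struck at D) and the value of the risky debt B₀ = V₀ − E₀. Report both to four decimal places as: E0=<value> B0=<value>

E0=155.1648 B0=112.3401

d₁ = [ln(V₀/D) + (r + σ²/2)T] / (σ√T)
   = [ln(267.5049/154.6673) + (0.0263 + 0.5·0.4426²)·4.6682] / (0.4426·√4.6682)
   = [0.547862 + 0.580012] / 0.956282 = 1.179435
d₂ = d₁ − σ√T = 1.179435 − 0.956282 = 0.223153
N(d₁) = 0.880888,  N(d₂) = 0.588292,  e^(−rT) = 0.884464
E₀ = V₀·N(d₁) − D·e^(−rT)·N(d₂)
   = 267.5049·0.880888 − 154.6673·0.884464·0.588292 = 155.164817
B₀ = V₀ − E₀ = 267.5049 − 155.164817 = 112.340083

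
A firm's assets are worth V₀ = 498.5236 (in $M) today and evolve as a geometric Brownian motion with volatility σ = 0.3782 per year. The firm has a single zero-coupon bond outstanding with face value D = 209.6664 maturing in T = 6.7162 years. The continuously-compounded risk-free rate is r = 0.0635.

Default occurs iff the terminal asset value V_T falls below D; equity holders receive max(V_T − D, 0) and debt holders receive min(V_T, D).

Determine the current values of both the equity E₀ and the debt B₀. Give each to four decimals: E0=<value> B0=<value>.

E0=371.9572 B0=126.5664

d₁ = [ln(V₀/D) + (r + σ²/2)T] / (σ√T)
   = [ln(498.5236/209.6664) + (0.0635 + 0.5·0.3782²)·6.7162] / (0.3782·√6.7162)
   = [0.866133 + 0.906805] / 0.980129 = 1.808882
d₂ = d₁ − σ√T = 1.808882 − 0.980129 = 0.828753
N(d₁) = 0.964765,  N(d₂) = 0.796378,  e^(−rT) = 0.652804
E₀ = V₀·N(d₁) − D·e^(−rT)·N(d₂)
   = 498.5236·0.964765 − 209.6664·0.652804·0.796378 = 371.957241
B₀ = V₀ − E₀ = 498.5236 − 371.957241 = 126.566359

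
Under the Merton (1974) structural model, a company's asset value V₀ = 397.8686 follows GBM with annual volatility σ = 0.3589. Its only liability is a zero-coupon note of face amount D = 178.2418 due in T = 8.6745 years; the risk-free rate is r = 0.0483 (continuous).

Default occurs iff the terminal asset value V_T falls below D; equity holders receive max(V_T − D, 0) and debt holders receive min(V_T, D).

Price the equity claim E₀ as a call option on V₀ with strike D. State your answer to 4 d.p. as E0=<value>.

E0=293.4049

d₁ = [ln(V₀/D) + (r + σ²/2)T] / (σ√T)
   = [ln(397.8686/178.2418) + (0.0483 + 0.5·0.3589²)·8.6745] / (0.3589·√8.6745)
   = [0.802981 + 0.977656] / 1.057050 = 1.684534
d₂ = d₁ − σ√T = 1.684534 − 1.057050 = 0.627483
N(d₁) = 0.953961,  N(d₂) = 0.734829,  e^(−rT) = 0.657718
E₀ = V₀·N(d₁) − D·e^(−rT)·N(d₂)
   = 397.8686·0.953961 − 178.2418·0.657718·0.734829 = 293.404893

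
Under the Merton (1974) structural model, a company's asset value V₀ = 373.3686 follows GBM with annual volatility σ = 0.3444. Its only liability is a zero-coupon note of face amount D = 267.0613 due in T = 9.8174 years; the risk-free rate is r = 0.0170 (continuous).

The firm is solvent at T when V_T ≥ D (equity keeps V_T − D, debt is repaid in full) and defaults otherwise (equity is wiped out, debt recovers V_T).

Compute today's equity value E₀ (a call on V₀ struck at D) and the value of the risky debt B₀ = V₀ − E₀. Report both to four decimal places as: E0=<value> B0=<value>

E0=208.2520 B0=165.1166

d₁ = [ln(V₀/D) + (r + σ²/2)T] / (σ√T)
   = [ln(373.3686/267.0613) + (0.0170 + 0.5·0.3444²)·9.8174] / (0.3444·√9.8174)
   = [0.335088 + 0.749123] / 1.079099 = 1.004737
d₂ = d₁ − σ√T = 1.004737 − 1.079099 = -0.074362
N(d₁) = 0.842488,  N(d₂) = 0.470361,  e^(−rT) = 0.846288
E₀ = V₀·N(d₁) − D·e^(−rT)·N(d₂)
   = 373.3686·0.842488 − 267.0613·0.846288·0.470361 = 208.252013
B₀ = V₀ − E₀ = 373.3686 − 208.252013 = 165.116587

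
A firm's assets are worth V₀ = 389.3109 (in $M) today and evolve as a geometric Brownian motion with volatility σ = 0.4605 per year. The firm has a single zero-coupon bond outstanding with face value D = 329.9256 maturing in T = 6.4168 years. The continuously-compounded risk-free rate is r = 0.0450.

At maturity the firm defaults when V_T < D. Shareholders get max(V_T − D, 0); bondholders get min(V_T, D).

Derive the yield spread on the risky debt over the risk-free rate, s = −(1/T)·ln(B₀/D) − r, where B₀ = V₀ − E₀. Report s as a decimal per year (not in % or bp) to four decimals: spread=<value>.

d₁ = [ln(V₀/D) + (r + σ²/2)T] / (σ√T)
   = [ln(389.3109/329.9256) + (0.0450 + 0.5·0.4605²)·6.4168] / (0.4605·√6.4168)
   = [0.165511 + 0.969130] / 1.166511 = 0.972679
d₂ = d₁ − σ√T = 0.972679 − 1.166511 = -0.193832
N(d₁) = 0.834644,  N(d₂) = 0.423154,  e^(−rT) = 0.749195
E₀ = V₀·N(d₁) − D·e^(−rT)·N(d₂)
   = 389.3109·0.834644 − 329.9256·0.749195·0.423154 = 220.341306
B₀ = V₀ − E₀ = 389.3109 − 220.341306 = 168.969594
spread = −(1/T)·ln(B₀/D) − r = −(1/6.4168)·ln(168.969594/329.9256) − 0.0450 = 0.05928070

spread=0.0593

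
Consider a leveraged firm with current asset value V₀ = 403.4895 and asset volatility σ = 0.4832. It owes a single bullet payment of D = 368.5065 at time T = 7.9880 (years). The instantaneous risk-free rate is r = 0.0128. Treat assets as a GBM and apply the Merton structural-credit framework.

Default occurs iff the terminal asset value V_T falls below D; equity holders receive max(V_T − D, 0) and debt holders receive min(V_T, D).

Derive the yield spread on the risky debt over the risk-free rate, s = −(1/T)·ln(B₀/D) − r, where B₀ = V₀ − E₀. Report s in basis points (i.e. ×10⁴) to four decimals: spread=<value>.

spread=765.3495

d₁ = [ln(V₀/D) + (r + σ²/2)T] / (σ√T)
   = [ln(403.4895/368.5065) + (0.0128 + 0.5·0.4832²)·7.9880] / (0.4832·√7.9880)
   = [0.090692 + 1.034774] / 1.365671 = 0.824113
d₂ = d₁ − σ√T = 0.824113 − 1.365671 = -0.541558
N(d₁) = 0.795062,  N(d₂) = 0.294062,  e^(−rT) = 0.902807
E₀ = V₀·N(d₁) − D·e^(−rT)·N(d₂)
   = 403.4895·0.795062 − 368.5065·0.902807·0.294062 = 222.967845
B₀ = V₀ − E₀ = 403.4895 − 222.967845 = 180.521655
spread = −(1/T)·ln(B₀/D) − r = −(1/7.9880)·ln(180.521655/368.5065) − 0.0128 = 0.07653495
in basis points: 0.07653495 × 10⁴ = 765.3495 bp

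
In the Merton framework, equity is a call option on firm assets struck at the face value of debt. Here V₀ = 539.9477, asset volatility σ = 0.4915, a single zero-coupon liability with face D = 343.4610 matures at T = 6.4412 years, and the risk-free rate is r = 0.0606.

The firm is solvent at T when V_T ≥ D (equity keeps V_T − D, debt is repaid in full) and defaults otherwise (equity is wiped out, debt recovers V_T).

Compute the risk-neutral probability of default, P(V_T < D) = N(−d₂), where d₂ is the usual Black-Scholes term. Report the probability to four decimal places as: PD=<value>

d₁ = [ln(V₀/D) + (r + σ²/2)T] / (σ√T)
   = [ln(539.9477/343.4610) + (0.0606 + 0.5·0.4915²)·6.4412] / (0.4915·√6.4412)
   = [0.452399 + 1.168344] / 1.247403 = 1.299293
d₂ = d₁ − σ√T = 1.299293 − 1.247403 = 0.051890
risk-neutral PD = N(−d₂) = N(-0.051890) = 0.479308

PD=0.4793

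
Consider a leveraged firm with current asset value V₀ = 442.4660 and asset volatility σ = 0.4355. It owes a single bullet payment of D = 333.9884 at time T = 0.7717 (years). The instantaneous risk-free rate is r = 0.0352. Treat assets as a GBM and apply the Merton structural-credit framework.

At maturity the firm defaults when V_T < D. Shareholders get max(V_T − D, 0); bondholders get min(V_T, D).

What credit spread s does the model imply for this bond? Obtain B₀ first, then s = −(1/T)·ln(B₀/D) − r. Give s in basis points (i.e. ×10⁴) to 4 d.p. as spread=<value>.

spread=698.8676

d₁ = [ln(V₀/D) + (r + σ²/2)T] / (σ√T)
   = [ln(442.4660/333.9884) + (0.0352 + 0.5·0.4355²)·0.7717] / (0.4355·√0.7717)
   = [0.281257 + 0.100344] / 0.382571 = 0.997465
d₂ = d₁ − σ√T = 0.997465 − 0.382571 = 0.614894
N(d₁) = 0.840731,  N(d₂) = 0.730688,  e^(−rT) = 0.973202
E₀ = V₀·N(d₁) − D·e^(−rT)·N(d₂)
   = 442.4660·0.840731 − 333.9884·0.973202·0.730688 = 134.493403
B₀ = V₀ − E₀ = 442.4660 − 134.493403 = 307.972597
spread = −(1/T)·ln(B₀/D) − r = −(1/0.7717)·ln(307.972597/333.9884) − 0.0352 = 0.06988676
in basis points: 0.06988676 × 10⁴ = 698.8676 bp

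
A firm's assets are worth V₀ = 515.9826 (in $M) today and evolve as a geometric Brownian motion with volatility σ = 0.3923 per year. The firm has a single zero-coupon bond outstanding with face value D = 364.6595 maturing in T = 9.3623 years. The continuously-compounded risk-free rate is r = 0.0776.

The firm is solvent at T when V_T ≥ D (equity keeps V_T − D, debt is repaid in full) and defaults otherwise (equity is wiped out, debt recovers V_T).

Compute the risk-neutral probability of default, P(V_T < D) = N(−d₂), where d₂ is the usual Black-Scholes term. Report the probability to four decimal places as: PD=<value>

PD=0.3843

d₁ = [ln(V₀/D) + (r + σ²/2)T] / (σ√T)
   = [ln(515.9826/364.6595) + (0.0776 + 0.5·0.3923²)·9.3623] / (0.3923·√9.3623)
   = [0.347109 + 1.446940] / 1.200355 = 1.494599
d₂ = d₁ − σ√T = 1.494599 − 1.200355 = 0.294245
risk-neutral PD = N(−d₂) = N(-0.294245) = 0.384286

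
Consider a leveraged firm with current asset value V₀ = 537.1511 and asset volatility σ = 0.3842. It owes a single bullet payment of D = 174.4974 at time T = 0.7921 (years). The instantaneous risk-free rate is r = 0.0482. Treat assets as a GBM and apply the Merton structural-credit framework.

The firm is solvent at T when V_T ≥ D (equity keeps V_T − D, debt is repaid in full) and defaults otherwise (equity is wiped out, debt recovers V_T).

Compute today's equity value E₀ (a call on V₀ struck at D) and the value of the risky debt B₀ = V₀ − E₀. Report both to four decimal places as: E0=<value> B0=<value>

d₁ = [ln(V₀/D) + (r + σ²/2)T] / (σ√T)
   = [ln(537.1511/174.4974) + (0.0482 + 0.5·0.3842²)·0.7921] / (0.3842·√0.7921)
   = [1.124370 + 0.096640] / 0.341938 = 3.570851
d₂ = d₁ − σ√T = 3.570851 − 0.341938 = 3.228913
N(d₁) = 0.999822,  N(d₂) = 0.999379,  e^(−rT) = 0.962540
E₀ = V₀·N(d₁) − D·e^(−rT)·N(d₂)
   = 537.1511·0.999822 − 174.4974·0.962540·0.999379 = 369.199090
B₀ = V₀ − E₀ = 537.1511 − 369.199090 = 167.952010

E0=369.1991 B0=167.9520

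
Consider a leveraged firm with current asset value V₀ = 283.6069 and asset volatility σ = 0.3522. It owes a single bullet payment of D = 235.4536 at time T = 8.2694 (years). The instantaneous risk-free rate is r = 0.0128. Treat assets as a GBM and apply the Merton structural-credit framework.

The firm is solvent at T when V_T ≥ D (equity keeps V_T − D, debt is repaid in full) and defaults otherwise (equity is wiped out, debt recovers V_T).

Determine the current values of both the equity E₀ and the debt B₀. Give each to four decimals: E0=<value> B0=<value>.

d₁ = [ln(V₀/D) + (r + σ²/2)T] / (σ√T)
   = [ln(283.6069/235.4536) + (0.0128 + 0.5·0.3522²)·8.2694] / (0.3522·√8.2694)
   = [0.186075 + 0.618737] / 1.012806 = 0.794636
d₂ = d₁ − σ√T = 0.794636 − 1.012806 = -0.218171
N(d₁) = 0.786587,  N(d₂) = 0.413648,  e^(−rT) = 0.899561
E₀ = V₀·N(d₁) − D·e^(−rT)·N(d₂)
   = 283.6069·0.786587 − 235.4536·0.899561·0.413648 = 135.468879
B₀ = V₀ − E₀ = 283.6069 − 135.468879 = 148.138021

E0=135.4689 B0=148.1380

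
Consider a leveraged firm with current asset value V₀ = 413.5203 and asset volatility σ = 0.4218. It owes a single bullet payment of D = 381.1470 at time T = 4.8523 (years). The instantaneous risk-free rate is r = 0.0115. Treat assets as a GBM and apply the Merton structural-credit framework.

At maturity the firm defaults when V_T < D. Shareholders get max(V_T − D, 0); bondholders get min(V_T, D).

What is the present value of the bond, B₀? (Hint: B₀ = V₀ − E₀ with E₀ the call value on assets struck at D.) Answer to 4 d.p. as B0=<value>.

B0=247.1397

d₁ = [ln(V₀/D) + (r + σ²/2)T] / (σ√T)
   = [ln(413.5203/381.1470) + (0.0115 + 0.5·0.4218²)·4.8523] / (0.4218·√4.8523)
   = [0.081521 + 0.487451] / 0.929138 = 0.612365
d₂ = d₁ − σ√T = 0.612365 − 0.929138 = -0.316773
N(d₁) = 0.729852,  N(d₂) = 0.375708,  e^(−rT) = 0.945727
E₀ = V₀·N(d₁) − D·e^(−rT)·N(d₂)
   = 413.5203·0.729852 − 381.1470·0.945727·0.375708 = 166.380566
B₀ = V₀ − E₀ = 413.5203 − 166.380566 = 247.139734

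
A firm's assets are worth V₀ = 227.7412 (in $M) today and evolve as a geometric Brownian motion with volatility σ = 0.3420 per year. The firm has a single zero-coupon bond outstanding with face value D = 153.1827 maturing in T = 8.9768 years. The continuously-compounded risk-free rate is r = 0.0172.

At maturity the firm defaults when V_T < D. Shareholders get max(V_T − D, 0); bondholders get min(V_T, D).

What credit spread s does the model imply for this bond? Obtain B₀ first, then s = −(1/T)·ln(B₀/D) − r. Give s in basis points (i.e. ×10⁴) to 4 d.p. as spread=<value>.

spread=298.5663

d₁ = [ln(V₀/D) + (r + σ²/2)T] / (σ√T)
   = [ln(227.7412/153.1827) + (0.0172 + 0.5·0.3420²)·8.9768] / (0.3420·√8.9768)
   = [0.396579 + 0.679382] / 1.024677 = 1.050049
d₂ = d₁ − σ√T = 1.050049 − 1.024677 = 0.025372
N(d₁) = 0.853152,  N(d₂) = 0.510121,  e^(−rT) = 0.856928
E₀ = V₀·N(d₁) − D·e^(−rT)·N(d₂)
   = 227.7412·0.853152 − 153.1827·0.856928·0.510121 = 127.336061
B₀ = V₀ − E₀ = 227.7412 − 127.336061 = 100.405139
spread = −(1/T)·ln(B₀/D) − r = −(1/8.9768)·ln(100.405139/153.1827) − 0.0172 = 0.02985663
in basis points: 0.02985663 × 10⁴ = 298.5663 bp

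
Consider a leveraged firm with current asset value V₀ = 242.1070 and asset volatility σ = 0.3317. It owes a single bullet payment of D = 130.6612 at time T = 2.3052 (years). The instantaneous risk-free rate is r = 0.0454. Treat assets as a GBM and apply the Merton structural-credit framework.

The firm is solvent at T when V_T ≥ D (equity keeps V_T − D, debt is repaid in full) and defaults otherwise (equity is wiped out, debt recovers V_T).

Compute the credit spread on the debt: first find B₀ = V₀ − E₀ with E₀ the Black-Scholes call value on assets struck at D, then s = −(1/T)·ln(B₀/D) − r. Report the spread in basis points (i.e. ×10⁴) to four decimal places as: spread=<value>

spread=105.8176

d₁ = [ln(V₀/D) + (r + σ²/2)T] / (σ√T)
   = [ln(242.1070/130.6612) + (0.0454 + 0.5·0.3317²)·2.3052] / (0.3317·√2.3052)
   = [0.616772 + 0.231471] / 0.503616 = 1.684304
d₂ = d₁ − σ√T = 1.684304 − 0.503616 = 1.180687
N(d₁) = 0.953939,  N(d₂) = 0.881137,  e^(−rT) = 0.900634
E₀ = V₀·N(d₁) − D·e^(−rT)·N(d₂)
   = 242.1070·0.953939 − 130.6612·0.900634·0.881137 = 127.264851
B₀ = V₀ − E₀ = 242.1070 − 127.264851 = 114.842149
spread = −(1/T)·ln(B₀/D) − r = −(1/2.3052)·ln(114.842149/130.6612) − 0.0454 = 0.01058176
in basis points: 0.01058176 × 10⁴ = 105.8176 bp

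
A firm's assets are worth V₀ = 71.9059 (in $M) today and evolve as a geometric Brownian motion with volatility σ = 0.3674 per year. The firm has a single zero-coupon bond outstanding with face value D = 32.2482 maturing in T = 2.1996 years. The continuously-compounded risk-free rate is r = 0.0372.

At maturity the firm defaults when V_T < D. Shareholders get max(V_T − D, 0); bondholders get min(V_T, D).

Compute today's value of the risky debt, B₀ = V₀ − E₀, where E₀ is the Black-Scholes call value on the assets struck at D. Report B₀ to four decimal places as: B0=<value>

B0=29.1737

d₁ = [ln(V₀/D) + (r + σ²/2)T] / (σ√T)
   = [ln(71.9059/32.2482) + (0.0372 + 0.5·0.3674²)·2.1996] / (0.3674·√2.1996)
   = [0.801896 + 0.230279] / 0.544893 = 1.894272
d₂ = d₁ − σ√T = 1.894272 − 0.544893 = 1.349380
N(d₁) = 0.970906,  N(d₂) = 0.911392,  e^(−rT) = 0.921433
E₀ = V₀·N(d₁) − D·e^(−rT)·N(d₂)
   = 71.9059·0.970906 − 32.2482·0.921433·0.911392 = 42.732214
B₀ = V₀ − E₀ = 71.9059 − 42.732214 = 29.173686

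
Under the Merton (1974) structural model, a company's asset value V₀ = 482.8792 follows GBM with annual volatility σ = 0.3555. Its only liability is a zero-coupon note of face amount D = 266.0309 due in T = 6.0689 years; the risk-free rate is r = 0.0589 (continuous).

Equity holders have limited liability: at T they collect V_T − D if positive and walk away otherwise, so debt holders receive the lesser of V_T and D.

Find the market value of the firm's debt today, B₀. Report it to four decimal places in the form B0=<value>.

d₁ = [ln(V₀/D) + (r + σ²/2)T] / (σ√T)
   = [ln(482.8792/266.0309) + (0.0589 + 0.5·0.3555²)·6.0689] / (0.3555·√6.0689)
   = [0.596154 + 0.740953] / 0.875779 = 1.526763
d₂ = d₁ − σ√T = 1.526763 − 0.875779 = 0.650983
N(d₁) = 0.936590,  N(d₂) = 0.742471,  e^(−rT) = 0.699452
E₀ = V₀·N(d₁) − D·e^(−rT)·N(d₂)
   = 482.8792·0.936590 − 266.0309·0.699452·0.742471 = 314.103834
B₀ = V₀ − E₀ = 482.8792 − 314.103834 = 168.775366

B0=168.7754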